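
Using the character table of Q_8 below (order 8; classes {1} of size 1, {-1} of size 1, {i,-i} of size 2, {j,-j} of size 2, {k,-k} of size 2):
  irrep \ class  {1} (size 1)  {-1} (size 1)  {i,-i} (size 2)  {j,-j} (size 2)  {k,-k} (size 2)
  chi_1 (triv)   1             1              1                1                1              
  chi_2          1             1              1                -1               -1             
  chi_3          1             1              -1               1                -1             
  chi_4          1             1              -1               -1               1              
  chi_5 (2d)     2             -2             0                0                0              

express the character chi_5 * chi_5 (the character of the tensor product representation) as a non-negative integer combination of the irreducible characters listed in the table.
chi_5 tensor chi_5 = chi_1 + chi_2 + chi_3 + chi_4 (all other irreducibles have multiplicity 0).

Argument: The character of a tensor product is the pointwise product (chi_5 * chi_5)(C) = chi_5(C) * chi_5(C):
  {1}: (2)*(2), {-1}: (-2)*(-2), {i,-i}: (0)*(0), {j,-j}: (0)*(0), {k,-k}: (0)*(0)
so (chi_5 * chi_5) takes values
  {1} -> 4, {-1} -> 4, {i,-i} -> 0, {j,-j} -> 0, {k,-k} -> 0.
Now take the inner product of this character with each irreducible chi from the table, <chi_5*chi_5, chi> = (1/8) sum_C |C| (chi_5*chi_5)(C) conj(chi(C)):
  <chi_5*chi_5, chi_1> = (1/8)[1*(4)*conj(1) + 1*(4)*conj(1) + 2*(0)*conj(1) + 2*(0)*conj(1) + 2*(0)*conj(1)]
      = (1/8)[(4) + (4) + (0) + (0) + (0)] = 8/8 = 1
  <chi_5*chi_5, chi_2> = (1/8)[1*(4)*conj(1) + 1*(4)*conj(1) + 2*(0)*conj(1) + 2*(0)*conj(-1) + 2*(0)*conj(-1)]
      = (1/8)[(4) + (4) + (0) + (0) + (0)] = 8/8 = 1
  <chi_5*chi_5, chi_3> = (1/8)[1*(4)*conj(1) + 1*(4)*conj(1) + 2*(0)*conj(-1) + 2*(0)*conj(1) + 2*(0)*conj(-1)]
      = (1/8)[(4) + (4) + (0) + (0) + (0)] = 8/8 = 1
  <chi_5*chi_5, chi_4> = (1/8)[1*(4)*conj(1) + 1*(4)*conj(1) + 2*(0)*conj(-1) + 2*(0)*conj(-1) + 2*(0)*conj(1)]
      = (1/8)[(4) + (4) + (0) + (0) + (0)] = 8/8 = 1
  <chi_5*chi_5, chi_5> = (1/8)[1*(4)*conj(2) + 1*(4)*conj(-2) + 2*(0)*conj(0) + 2*(0)*conj(0) + 2*(0)*conj(0)]
      = (1/8)[(8) + (-8) + (0) + (0) + (0)] = 0/8 = 0
Hence the multiplicities are chi_1: 1, chi_2: 1, chi_3: 1, chi_4: 1. Dimension check: dim(chi_5)*dim(chi_5) = 2*2 = 4 and sum (mult * dim) = 1*1 + 1*1 + 1*1 + 1*1 = 4.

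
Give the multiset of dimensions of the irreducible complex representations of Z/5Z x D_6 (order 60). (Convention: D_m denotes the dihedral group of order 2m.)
Dimensions: 1, 1, 1, 1, 1, 1, 1, 1, 1, 1, 1, 1, 1, 1, 1, 1, 1, 1, 1, 1, 2, 2, 2, 2, 2, 2, 2, 2, 2, 2

Details: There are 30 irreducibles (= number of conjugacy classes). Their dimensions d_i satisfy sum d_i^2 = |G| = 60: 1 + 1 + 1 + 1 + 1 + 1 + 1 + 1 + 1 + 1 + 1 + 1 + 1 + 1 + 1 + 1 + 1 + 1 + 1 + 1 + 4 + 4 + 4 + 4 + 4 + 4 + 4 + 4 + 4 + 4 = 60. (For the product with Z/5Z: each of the 5 1-dim characters of Z/5Z tensors with each irrep of D_6, giving 5 copies of each D_6-dimension.)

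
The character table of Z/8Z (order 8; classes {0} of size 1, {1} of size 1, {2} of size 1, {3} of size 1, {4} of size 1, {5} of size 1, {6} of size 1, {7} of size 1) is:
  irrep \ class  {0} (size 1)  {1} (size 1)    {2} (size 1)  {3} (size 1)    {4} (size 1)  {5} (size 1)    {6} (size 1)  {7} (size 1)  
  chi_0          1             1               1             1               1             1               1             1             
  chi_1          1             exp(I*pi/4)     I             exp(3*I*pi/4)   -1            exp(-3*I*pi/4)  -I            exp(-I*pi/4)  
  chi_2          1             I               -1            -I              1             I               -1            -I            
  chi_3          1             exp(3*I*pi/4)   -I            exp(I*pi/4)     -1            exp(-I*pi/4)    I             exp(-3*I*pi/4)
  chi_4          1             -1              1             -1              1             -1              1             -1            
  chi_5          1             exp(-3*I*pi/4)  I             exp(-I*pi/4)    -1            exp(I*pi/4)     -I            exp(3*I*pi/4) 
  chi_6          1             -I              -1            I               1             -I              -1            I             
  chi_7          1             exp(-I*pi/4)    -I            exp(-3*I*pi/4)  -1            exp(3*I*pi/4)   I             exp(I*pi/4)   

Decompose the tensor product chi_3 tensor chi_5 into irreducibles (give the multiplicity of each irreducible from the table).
chi_3 tensor chi_5 = chi_0 (all other irreducibles have multiplicity 0).

Derivation: The character of a tensor product is the pointwise product (chi_3 * chi_5)(C) = chi_3(C) * chi_5(C):
  {0}: (1)*(1), {1}: (exp(3*I*pi/4))*(exp(-3*I*pi/4)), {2}: (-I)*(I), {3}: (exp(I*pi/4))*(exp(-I*pi/4)), {4}: (-1)*(-1), {5}: (exp(-I*pi/4))*(exp(I*pi/4)), {6}: (I)*(-I), {7}: (exp(-3*I*pi/4))*(exp(3*I*pi/4))
so (chi_3 * chi_5) takes values
  {0} -> 1, {1} -> 1, {2} -> 1, {3} -> 1, {4} -> 1, {5} -> 1, {6} -> 1, {7} -> 1.
Now take the inner product of this character with each irreducible chi from the table, <chi_3*chi_5, chi> = (1/8) sum_C |C| (chi_3*chi_5)(C) conj(chi(C)):
  <chi_3*chi_5, chi_0> = (1/8)[1*(1)*conj(1) + 1*(1)*conj(1) + 1*(1)*conj(1) + 1*(1)*conj(1) + 1*(1)*conj(1) + 1*(1)*conj(1) + 1*(1)*conj(1) + 1*(1)*conj(1)]
      = (1/8)[(1) + (1) + (1) + (1) + (1) + (1) + (1) + (1)] = 8/8 = 1
  <chi_3*chi_5, chi_1> = (1/8)[1*(1)*conj(1) + 1*(1)*conj(exp(I*pi/4)) + 1*(1)*conj(I) + 1*(1)*conj(exp(3*I*pi/4)) + 1*(1)*conj(-1) + 1*(1)*conj(exp(-3*I*pi/4)) + 1*(1)*conj(-I) + 1*(1)*conj(exp(-I*pi/4))]
      = (1/8)[(1) + (exp(-I*pi/4)) + (-I) + (exp(-3*I*pi/4)) + (-1) + (exp(3*I*pi/4)) + (I) + (exp(I*pi/4))] = 0/8 = 0
  <chi_3*chi_5, chi_2> = (1/8)[1*(1)*conj(1) + 1*(1)*conj(I) + 1*(1)*conj(-1) + 1*(1)*conj(-I) + 1*(1)*conj(1) + 1*(1)*conj(I) + 1*(1)*conj(-1) + 1*(1)*conj(-I)]
      = (1/8)[(1) + (-I) + (-1) + (I) + (1) + (-I) + (-1) + (I)] = 0/8 = 0
  <chi_3*chi_5, chi_3> = (1/8)[1*(1)*conj(1) + 1*(1)*conj(exp(3*I*pi/4)) + 1*(1)*conj(-I) + 1*(1)*conj(exp(I*pi/4)) + 1*(1)*conj(-1) + 1*(1)*conj(exp(-I*pi/4)) + 1*(1)*conj(I) + 1*(1)*conj(exp(-3*I*pi/4))]
      = (1/8)[(1) + (exp(-3*I*pi/4)) + (I) + (exp(-I*pi/4)) + (-1) + (exp(I*pi/4)) + (-I) + (exp(3*I*pi/4))] = 0/8 = 0
  <chi_3*chi_5, chi_4> = (1/8)[1*(1)*conj(1) + 1*(1)*conj(-1) + 1*(1)*conj(1) + 1*(1)*conj(-1) + 1*(1)*conj(1) + 1*(1)*conj(-1) + 1*(1)*conj(1) + 1*(1)*conj(-1)]
      = (1/8)[(1) + (-1) + (1) + (-1) + (1) + (-1) + (1) + (-1)] = 0/8 = 0
  <chi_3*chi_5, chi_5> = (1/8)[1*(1)*conj(1) + 1*(1)*conj(exp(-3*I*pi/4)) + 1*(1)*conj(I) + 1*(1)*conj(exp(-I*pi/4)) + 1*(1)*conj(-1) + 1*(1)*conj(exp(I*pi/4)) + 1*(1)*conj(-I) + 1*(1)*conj(exp(3*I*pi/4))]
      = (1/8)[(1) + (exp(3*I*pi/4)) + (-I) + (exp(I*pi/4)) + (-1) + (exp(-I*pi/4)) + (I) + (exp(-3*I*pi/4))] = 0/8 = 0
  <chi_3*chi_5, chi_6> = (1/8)[1*(1)*conj(1) + 1*(1)*conj(-I) + 1*(1)*conj(-1) + 1*(1)*conj(I) + 1*(1)*conj(1) + 1*(1)*conj(-I) + 1*(1)*conj(-1) + 1*(1)*conj(I)]
      = (1/8)[(1) + (I) + (-1) + (-I) + (1) + (I) + (-1) + (-I)] = 0/8 = 0
  <chi_3*chi_5, chi_7> = (1/8)[1*(1)*conj(1) + 1*(1)*conj(exp(-I*pi/4)) + 1*(1)*conj(-I) + 1*(1)*conj(exp(-3*I*pi/4)) + 1*(1)*conj(-1) + 1*(1)*conj(exp(3*I*pi/4)) + 1*(1)*conj(I) + 1*(1)*conj(exp(I*pi/4))]
      = (1/8)[(1) + (exp(I*pi/4)) + (I) + (exp(3*I*pi/4)) + (-1) + (exp(-3*I*pi/4)) + (-I) + (exp(-I*pi/4))] = 0/8 = 0
(Exp terms are combined using exp(i*s)*conj(exp(i*t)) = exp(i*(s-t)), and sums of them are collapsed using the identity that for every m > 1 the m distinct m-th roots of unity sum to 0, e.g. 1 + exp(2*I*pi/3) + exp(-2*I*pi/3) = 0.)
Hence the multiplicities are chi_0: 1. Dimension check: dim(chi_3)*dim(chi_5) = 1*1 = 1 and sum (mult * dim) = 1*1 = 1.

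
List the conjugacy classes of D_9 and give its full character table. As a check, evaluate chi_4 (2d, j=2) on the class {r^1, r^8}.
Conjugacy classes: {e} of size 1, {r^1, r^8} of size 2, {r^2, r^7} of size 2, {r^3, r^6} of size 2, {r^4, r^5} of size 2, {s, sr, ..., sr^8} of size 9.
Character table:
  irrep \ class              {e} (size 1)  {r^1, r^8} (size 2)  {r^2, r^7} (size 2)  {r^3, r^6} (size 2)  {r^4, r^5} (size 2)  {s, sr, ..., sr^8} (size 9)
  chi_1 (triv)               1             1                    1                    1                    1                    1                          
  chi_2 (sign: r->1, s->-1)  1             1                    1                    1                    1                    -1                         
  chi_3 (2d, j=1)            2             2*cos(2*pi/9)        2*cos(4*pi/9)        -1                   -2*cos(pi/9)         0                          
  chi_4 (2d, j=2)            2             2*cos(4*pi/9)        -2*cos(pi/9)         -1                   2*cos(2*pi/9)        0                          
  chi_5 (2d, j=3)            2             -1                   -1                   2                    -1                   0                          
  chi_6 (2d, j=4)            2             -2*cos(pi/9)         2*cos(2*pi/9)        -1                   2*cos(4*pi/9)        0                          

Spot check: chi_4 (2d, j=2) on {r^1, r^8} = 2*cos(4*pi/9).

Proof sketch: D_9 has order 2*9 = 18 with 6 conjugacy classes, hence 6 irreducibles. Sum of squared dims 1 + 1 + 4 + 4 + 4 + 4 = 18 = |G|. Linear characters come from the abelianisation; the 2-dimensional irreps have character r^k -> 2*cos(2*pi*j*k/9), reflections -> 0.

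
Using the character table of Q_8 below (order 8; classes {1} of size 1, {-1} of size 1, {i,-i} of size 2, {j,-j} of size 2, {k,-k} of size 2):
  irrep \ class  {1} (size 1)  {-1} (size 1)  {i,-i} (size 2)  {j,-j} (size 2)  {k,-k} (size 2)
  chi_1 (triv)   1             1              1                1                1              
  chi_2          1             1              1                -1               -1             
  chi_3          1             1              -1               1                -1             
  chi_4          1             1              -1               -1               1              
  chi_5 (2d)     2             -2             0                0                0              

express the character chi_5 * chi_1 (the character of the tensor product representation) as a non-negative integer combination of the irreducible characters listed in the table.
chi_5 tensor chi_1 = chi_5 (all other irreducibles have multiplicity 0).

Derivation: The character of a tensor product is the pointwise product (chi_5 * chi_1)(C) = chi_5(C) * chi_1(C):
  {1}: (2)*(1), {-1}: (-2)*(1), {i,-i}: (0)*(1), {j,-j}: (0)*(1), {k,-k}: (0)*(1)
so (chi_5 * chi_1) takes values
  {1} -> 2, {-1} -> -2, {i,-i} -> 0, {j,-j} -> 0, {k,-k} -> 0.
Now take the inner product of this character with each irreducible chi from the table, <chi_5*chi_1, chi> = (1/8) sum_C |C| (chi_5*chi_1)(C) conj(chi(C)):
  <chi_5*chi_1, chi_1> = (1/8)[1*(2)*conj(1) + 1*(-2)*conj(1) + 2*(0)*conj(1) + 2*(0)*conj(1) + 2*(0)*conj(1)]
      = (1/8)[(2) + (-2) + (0) + (0) + (0)] = 0/8 = 0
  <chi_5*chi_1, chi_2> = (1/8)[1*(2)*conj(1) + 1*(-2)*conj(1) + 2*(0)*conj(1) + 2*(0)*conj(-1) + 2*(0)*conj(-1)]
      = (1/8)[(2) + (-2) + (0) + (0) + (0)] = 0/8 = 0
  <chi_5*chi_1, chi_3> = (1/8)[1*(2)*conj(1) + 1*(-2)*conj(1) + 2*(0)*conj(-1) + 2*(0)*conj(1) + 2*(0)*conj(-1)]
      = (1/8)[(2) + (-2) + (0) + (0) + (0)] = 0/8 = 0
  <chi_5*chi_1, chi_4> = (1/8)[1*(2)*conj(1) + 1*(-2)*conj(1) + 2*(0)*conj(-1) + 2*(0)*conj(-1) + 2*(0)*conj(1)]
      = (1/8)[(2) + (-2) + (0) + (0) + (0)] = 0/8 = 0
  <chi_5*chi_1, chi_5> = (1/8)[1*(2)*conj(2) + 1*(-2)*conj(-2) + 2*(0)*conj(0) + 2*(0)*conj(0) + 2*(0)*conj(0)]
      = (1/8)[(4) + (4) + (0) + (0) + (0)] = 8/8 = 1
Hence the multiplicities are chi_5: 1. Dimension check: dim(chi_5)*dim(chi_1) = 2*1 = 2 and sum (mult * dim) = 1*2 = 2.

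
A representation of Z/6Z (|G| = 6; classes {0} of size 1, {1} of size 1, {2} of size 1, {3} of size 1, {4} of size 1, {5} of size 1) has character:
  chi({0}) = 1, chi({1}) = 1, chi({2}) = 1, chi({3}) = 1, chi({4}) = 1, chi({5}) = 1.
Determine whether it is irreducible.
Irreducible: <chi, chi> = 1.

Explanation: <chi, chi> = (1/|G|) sum_C |C| * |chi(C)|^2 = (1/6)[1*|1|^2 + 1*|1|^2 + 1*|1|^2 + 1*|1|^2 + 1*|1|^2 + 1*|1|^2]
  = (1/6)[(1) + (1) + (1) + (1) + (1) + (1)] = 6/6 = 1.
(Exp terms are combined using exp(i*s)*conj(exp(i*t)) = exp(i*(s-t)), and sums of them are collapsed using the identity that for every m > 1 the m distinct m-th roots of unity sum to 0, e.g. 1 + exp(2*I*pi/3) + exp(-2*I*pi/3) = 0.)
A character is irreducible iff <chi, chi> = 1, so this representation is irreducible.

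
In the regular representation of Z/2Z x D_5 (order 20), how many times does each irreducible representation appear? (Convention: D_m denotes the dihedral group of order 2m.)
Each irreducible V_i of dimension d_i appears with multiplicity d_i, i.e. rho_reg = (direct sum over all irreducibles V_i) d_i V_i. The irreducible dimensions for Z/2Z x D_5 are 1, 1, 1, 1, 2, 2, 2, 2: 4 irreducibles of dimension 1, each with multiplicity 1; 4 irreducibles of dimension 2, each with multiplicity 2. Total dimension 4*1*1 + 4*2*2 = 20 = |G|.

Why: General theorem: in the regular representation of a finite group G, each irreducible appears with multiplicity equal to its dimension. Check: dim(rho_reg) = sum d_i^2 = 1 + 1 + 1 + 1 + 4 + 4 + 4 + 4 = 20 = |G|.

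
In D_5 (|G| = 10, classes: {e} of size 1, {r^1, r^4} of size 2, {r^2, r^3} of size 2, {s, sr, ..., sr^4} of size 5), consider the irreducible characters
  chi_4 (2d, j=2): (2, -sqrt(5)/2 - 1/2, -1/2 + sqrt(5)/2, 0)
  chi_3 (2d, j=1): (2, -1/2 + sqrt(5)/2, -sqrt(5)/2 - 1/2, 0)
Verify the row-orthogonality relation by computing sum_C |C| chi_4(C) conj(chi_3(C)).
Sum = 0; so <chi_4, chi_3> = 0 (distinct irreducibles are orthogonal).

Derivation: Compute term by term over conjugacy classes (|C| * chi_4(C) * conj(chi_3(C))):
  1*(2)*conj(2) + 2*(-sqrt(5)/2 - 1/2)*conj(-1/2 + sqrt(5)/2) + 2*(-1/2 + sqrt(5)/2)*conj(-sqrt(5)/2 - 1/2) + 5*(0)*conj(0)
  = (4) + (-2) + (-2) + (0)
  = 0.
Dividing by |G| = 10 gives 0/10 = 0, matching the row-orthogonality relation <chi_4, chi_3> = [chi_4 = chi_3].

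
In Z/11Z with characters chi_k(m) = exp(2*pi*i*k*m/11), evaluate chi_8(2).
chi_8(2) = zeta_11^16 = exp(10*I*pi/11)

Why: chi_8(2) = zeta_11^(8*2) = zeta_11^16. Since zeta_11^11 = 1, this equals zeta_11^5 = exp(2*pi*i*5/11) = exp(10*I*pi/11).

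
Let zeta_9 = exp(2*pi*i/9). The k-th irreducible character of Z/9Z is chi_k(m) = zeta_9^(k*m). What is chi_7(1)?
chi_7(1) = zeta_9^7 = exp(-4*I*pi/9)

chi_7(1) = zeta_9^(7*1) = zeta_9^7. Since zeta_9^9 = 1, this equals zeta_9^7 = exp(2*pi*i*7/9) = exp(-4*I*pi/9).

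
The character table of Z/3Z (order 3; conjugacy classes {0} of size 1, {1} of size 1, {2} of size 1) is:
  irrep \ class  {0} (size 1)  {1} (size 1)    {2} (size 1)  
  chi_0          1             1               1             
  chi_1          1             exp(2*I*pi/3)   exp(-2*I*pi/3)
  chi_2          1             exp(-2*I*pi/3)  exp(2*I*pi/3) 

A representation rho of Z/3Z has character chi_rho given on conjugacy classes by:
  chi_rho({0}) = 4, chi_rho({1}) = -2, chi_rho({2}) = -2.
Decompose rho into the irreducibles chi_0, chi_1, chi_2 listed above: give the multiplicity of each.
Multiplicities: chi_0: 0, chi_1: 2, chi_2: 2.

Reasoning: Use <chi_rho, chi> = (1/|G|) sum_C |C| * chi_rho(C) * conj(chi(C)) with |G| = 3 for each irreducible chi in the table:
  <chi_rho, chi_0> = (1/3)[1*(4)*conj(1) + 1*(-2)*conj(1) + 1*(-2)*conj(1)]
      = (1/3)[(4) + (-2) + (-2)] = 0/3 = 0
  <chi_rho, chi_1> = (1/3)[1*(4)*conj(1) + 1*(-2)*conj(exp(2*I*pi/3)) + 1*(-2)*conj(exp(-2*I*pi/3))]
      = (1/3)[(4) + (2 + 2*exp(2*I*pi/3)) + (2 + 2*exp(-2*I*pi/3))] = 6/3 = 2
  <chi_rho, chi_2> = (1/3)[1*(4)*conj(1) + 1*(-2)*conj(exp(-2*I*pi/3)) + 1*(-2)*conj(exp(2*I*pi/3))]
      = (1/3)[(4) + (2 + 2*exp(-2*I*pi/3)) + (2 + 2*exp(2*I*pi/3))] = 6/3 = 2
(Exp terms are combined using exp(i*s)*conj(exp(i*t)) = exp(i*(s-t)), and sums of them are collapsed using the identity that for every m > 1 the m distinct m-th roots of unity sum to 0, e.g. 1 + exp(2*I*pi/3) + exp(-2*I*pi/3) = 0.)
Dimension check: dim(rho) = sum (mult * dim) = 0*1 + 2*1 + 2*1 = 4 = chi_rho(e) = 4.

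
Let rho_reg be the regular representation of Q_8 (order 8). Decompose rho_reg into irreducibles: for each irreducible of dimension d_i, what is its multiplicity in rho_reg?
Each irreducible V_i of dimension d_i appears with multiplicity d_i, i.e. rho_reg = (direct sum over all irreducibles V_i) d_i V_i. The irreducible dimensions for Q_8 are 1, 1, 1, 1, 2: 4 irreducibles of dimension 1, each with multiplicity 1; 1 irreducible of dimension 2, with multiplicity 2. Total dimension 4*1*1 + 1*2*2 = 8 = |G|.

Explanation: General theorem: in the regular representation of a finite group G, each irreducible appears with multiplicity equal to its dimension. Check: dim(rho_reg) = sum d_i^2 = 1 + 1 + 1 + 1 + 4 = 8 = |G|.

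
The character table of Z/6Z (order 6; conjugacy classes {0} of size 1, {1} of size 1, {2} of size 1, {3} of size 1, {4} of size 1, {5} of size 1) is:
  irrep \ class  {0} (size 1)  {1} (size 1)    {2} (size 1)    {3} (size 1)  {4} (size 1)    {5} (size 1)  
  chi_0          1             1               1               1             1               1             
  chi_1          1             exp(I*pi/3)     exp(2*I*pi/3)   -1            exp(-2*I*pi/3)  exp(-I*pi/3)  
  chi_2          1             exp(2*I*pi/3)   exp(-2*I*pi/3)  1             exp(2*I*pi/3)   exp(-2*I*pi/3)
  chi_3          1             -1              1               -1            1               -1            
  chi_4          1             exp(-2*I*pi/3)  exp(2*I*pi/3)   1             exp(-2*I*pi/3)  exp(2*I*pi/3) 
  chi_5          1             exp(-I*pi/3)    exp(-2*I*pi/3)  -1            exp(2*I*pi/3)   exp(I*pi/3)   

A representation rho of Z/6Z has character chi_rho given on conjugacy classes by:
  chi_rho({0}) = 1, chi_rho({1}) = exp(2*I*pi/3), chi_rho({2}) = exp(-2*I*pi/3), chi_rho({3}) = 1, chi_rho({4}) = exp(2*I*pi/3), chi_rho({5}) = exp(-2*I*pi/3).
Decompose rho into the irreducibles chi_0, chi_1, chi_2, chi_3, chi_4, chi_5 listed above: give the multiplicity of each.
Multiplicities: chi_0: 0, chi_1: 0, chi_2: 1, chi_3: 0, chi_4: 0, chi_5: 0.

Reasoning: Use <chi_rho, chi> = (1/|G|) sum_C |C| * chi_rho(C) * conj(chi(C)) with |G| = 6 for each irreducible chi in the table:
  <chi_rho, chi_0> = (1/6)[1*(1)*conj(1) + 1*(exp(2*I*pi/3))*conj(1) + 1*(exp(-2*I*pi/3))*conj(1) + 1*(1)*conj(1) + 1*(exp(2*I*pi/3))*conj(1) + 1*(exp(-2*I*pi/3))*conj(1)]
      = (1/6)[(1) + (exp(2*I*pi/3)) + (exp(-2*I*pi/3)) + (1) + (exp(2*I*pi/3)) + (exp(-2*I*pi/3))] = 0/6 = 0
  <chi_rho, chi_1> = (1/6)[1*(1)*conj(1) + 1*(exp(2*I*pi/3))*conj(exp(I*pi/3)) + 1*(exp(-2*I*pi/3))*conj(exp(2*I*pi/3)) + 1*(1)*conj(-1) + 1*(exp(2*I*pi/3))*conj(exp(-2*I*pi/3)) + 1*(exp(-2*I*pi/3))*conj(exp(-I*pi/3))]
      = (1/6)[(1) + (exp(I*pi/3)) + (exp(2*I*pi/3)) + (-1) + (exp(-2*I*pi/3)) + (exp(-I*pi/3))] = 0/6 = 0
  <chi_rho, chi_2> = (1/6)[1*(1)*conj(1) + 1*(exp(2*I*pi/3))*conj(exp(2*I*pi/3)) + 1*(exp(-2*I*pi/3))*conj(exp(-2*I*pi/3)) + 1*(1)*conj(1) + 1*(exp(2*I*pi/3))*conj(exp(2*I*pi/3)) + 1*(exp(-2*I*pi/3))*conj(exp(-2*I*pi/3))]
      = (1/6)[(1) + (1) + (1) + (1) + (1) + (1)] = 6/6 = 1
  <chi_rho, chi_3> = (1/6)[1*(1)*conj(1) + 1*(exp(2*I*pi/3))*conj(-1) + 1*(exp(-2*I*pi/3))*conj(1) + 1*(1)*conj(-1) + 1*(exp(2*I*pi/3))*conj(1) + 1*(exp(-2*I*pi/3))*conj(-1)]
      = (1/6)[(1) + (-exp(2*I*pi/3)) + (exp(-2*I*pi/3)) + (-1) + (exp(2*I*pi/3)) + (-exp(-2*I*pi/3))] = 0/6 = 0
  <chi_rho, chi_4> = (1/6)[1*(1)*conj(1) + 1*(exp(2*I*pi/3))*conj(exp(-2*I*pi/3)) + 1*(exp(-2*I*pi/3))*conj(exp(2*I*pi/3)) + 1*(1)*conj(1) + 1*(exp(2*I*pi/3))*conj(exp(-2*I*pi/3)) + 1*(exp(-2*I*pi/3))*conj(exp(2*I*pi/3))]
      = (1/6)[(1) + (exp(-2*I*pi/3)) + (exp(2*I*pi/3)) + (1) + (exp(-2*I*pi/3)) + (exp(2*I*pi/3))] = 0/6 = 0
  <chi_rho, chi_5> = (1/6)[1*(1)*conj(1) + 1*(exp(2*I*pi/3))*conj(exp(-I*pi/3)) + 1*(exp(-2*I*pi/3))*conj(exp(-2*I*pi/3)) + 1*(1)*conj(-1) + 1*(exp(2*I*pi/3))*conj(exp(2*I*pi/3)) + 1*(exp(-2*I*pi/3))*conj(exp(I*pi/3))]
      = (1/6)[(1) + (-1) + (1) + (-1) + (1) + (-1)] = 0/6 = 0
(Exp terms are combined using exp(i*s)*conj(exp(i*t)) = exp(i*(s-t)), and sums of them are collapsed using the identity that for every m > 1 the m distinct m-th roots of unity sum to 0, e.g. 1 + exp(2*I*pi/3) + exp(-2*I*pi/3) = 0.)
Dimension check: dim(rho) = sum (mult * dim) = 0*1 + 0*1 + 1*1 + 0*1 + 0*1 + 0*1 = 1 = chi_rho(e) = 1.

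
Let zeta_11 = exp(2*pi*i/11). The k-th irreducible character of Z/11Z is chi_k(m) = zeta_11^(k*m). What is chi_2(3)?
chi_2(3) = zeta_11^6 = exp(-10*I*pi/11)

Justification: chi_2(3) = zeta_11^(2*3) = zeta_11^6. Since zeta_11^11 = 1, this equals zeta_11^6 = exp(2*pi*i*6/11) = exp(-10*I*pi/11).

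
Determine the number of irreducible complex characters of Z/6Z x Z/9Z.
54

Proof sketch: The number of irreducible complex representations of a finite group equals its number of conjugacy classes. Z/6Z x Z/9Z is abelian of order 54, so every element is its own conjugacy class: 54 classes, so Z/6Z x Z/9Z (order 54) has exactly 54 irreducible complex representations.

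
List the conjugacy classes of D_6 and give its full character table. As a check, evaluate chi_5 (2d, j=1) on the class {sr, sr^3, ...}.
Conjugacy classes: {e} of size 1, {r^3} of size 1, {r^1, r^5} of size 2, {r^2, r^4} of size 2, {s, sr^2, ...} of size 3, {sr, sr^3, ...} of size 3.
Character table:
  irrep \ class              {e} (size 1)  {r^3} (size 1)  {r^1, r^5} (size 2)  {r^2, r^4} (size 2)  {s, sr^2, ...} (size 3)  {sr, sr^3, ...} (size 3)
  chi_1 (triv)               1             1               1                    1                    1                        1                       
  chi_2 (sign: r->1, s->-1)  1             1               1                    1                    -1                       -1                      
  chi_3 (r->-1, s->1)        1             -1              -1                   1                    1                        -1                      
  chi_4 (r->-1, s->-1)       1             -1              -1                   1                    -1                       1                       
  chi_5 (2d, j=1)            2             -2              1                    -1                   0                        0                       
  chi_6 (2d, j=2)            2             2               -1                   -1                   0                        0                       

Spot check: chi_5 (2d, j=1) on {sr, sr^3, ...} = 0.

Argument: D_6 has order 2*6 = 12 with 6 conjugacy classes, hence 6 irreducibles. Sum of squared dims 1 + 1 + 1 + 1 + 4 + 4 = 12 = |G|. Linear characters come from the abelianisation; the 2-dimensional irreps have character r^k -> 2*cos(2*pi*j*k/6), reflections -> 0.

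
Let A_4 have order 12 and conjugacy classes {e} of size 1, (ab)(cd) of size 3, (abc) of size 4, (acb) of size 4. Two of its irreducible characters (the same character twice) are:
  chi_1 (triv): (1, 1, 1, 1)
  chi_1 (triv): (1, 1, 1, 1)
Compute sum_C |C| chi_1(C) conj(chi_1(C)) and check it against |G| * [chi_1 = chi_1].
Sum = 12 = |G| = 12; so <chi_1, chi_1> = 1 (norm-1 confirms irreducibility).

Proof sketch: Compute term by term over conjugacy classes (|C| * chi_1(C) * conj(chi_1(C))):
  1*(1)*conj(1) + 3*(1)*conj(1) + 4*(1)*conj(1) + 4*(1)*conj(1)
  = (1) + (3) + (4) + (4)
  = 12.
(Exp terms are combined using exp(i*s)*conj(exp(i*t)) = exp(i*(s-t)), and sums of them are collapsed using the identity that for every m > 1 the m distinct m-th roots of unity sum to 0, e.g. 1 + exp(2*I*pi/3) + exp(-2*I*pi/3) = 0.)
Dividing by |G| = 12 gives 12/12 = 1, matching the row-orthogonality relation <chi_1, chi_1> = [chi_1 = chi_1].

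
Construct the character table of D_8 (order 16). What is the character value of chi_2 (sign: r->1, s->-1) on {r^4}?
Conjugacy classes: {e} of size 1, {r^4} of size 1, {r^1, r^7} of size 2, {r^2, r^6} of size 2, {r^3, r^5} of size 2, {s, sr^2, ...} of size 4, {sr, sr^3, ...} of size 4.
Character table:
  irrep \ class              {e} (size 1)  {r^4} (size 1)  {r^1, r^7} (size 2)  {r^2, r^6} (size 2)  {r^3, r^5} (size 2)  {s, sr^2, ...} (size 4)  {sr, sr^3, ...} (size 4)
  chi_1 (triv)               1             1               1                    1                    1                    1                        1                       
  chi_2 (sign: r->1, s->-1)  1             1               1                    1                    1                    -1                       -1                      
  chi_3 (r->-1, s->1)        1             1               -1                   1                    -1                   1                        -1                      
  chi_4 (r->-1, s->-1)       1             1               -1                   1                    -1                   -1                       1                       
  chi_5 (2d, j=1)            2             -2              sqrt(2)              0                    -sqrt(2)             0                        0                       
  chi_6 (2d, j=2)            2             2               0                    -2                   0                    0                        0                       
  chi_7 (2d, j=3)            2             -2              -sqrt(2)             0                    sqrt(2)              0                        0                       

Spot check: chi_2 (sign: r->1, s->-1) on {r^4} = 1.

Why: D_8 has order 2*8 = 16 with 7 conjugacy classes, hence 7 irreducibles. Sum of squared dims 1 + 1 + 1 + 1 + 4 + 4 + 4 = 16 = |G|. Linear characters come from the abelianisation; the 2-dimensional irreps have character r^k -> 2*cos(2*pi*j*k/8), reflections -> 0.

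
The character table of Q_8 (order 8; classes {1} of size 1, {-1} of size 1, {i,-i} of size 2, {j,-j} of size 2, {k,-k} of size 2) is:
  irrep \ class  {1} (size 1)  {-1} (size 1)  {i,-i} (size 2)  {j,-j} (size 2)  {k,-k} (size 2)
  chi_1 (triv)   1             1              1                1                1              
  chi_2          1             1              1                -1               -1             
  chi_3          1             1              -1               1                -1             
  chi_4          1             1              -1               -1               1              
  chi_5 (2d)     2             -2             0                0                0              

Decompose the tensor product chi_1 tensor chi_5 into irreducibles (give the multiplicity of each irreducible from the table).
chi_1 tensor chi_5 = chi_5 (all other irreducibles have multiplicity 0).

Justification: The character of a tensor product is the pointwise product (chi_1 * chi_5)(C) = chi_1(C) * chi_5(C):
  {1}: (1)*(2), {-1}: (1)*(-2), {i,-i}: (1)*(0), {j,-j}: (1)*(0), {k,-k}: (1)*(0)
so (chi_1 * chi_5) takes values
  {1} -> 2, {-1} -> -2, {i,-i} -> 0, {j,-j} -> 0, {k,-k} -> 0.
Now take the inner product of this character with each irreducible chi from the table, <chi_1*chi_5, chi> = (1/8) sum_C |C| (chi_1*chi_5)(C) conj(chi(C)):
  <chi_1*chi_5, chi_1> = (1/8)[1*(2)*conj(1) + 1*(-2)*conj(1) + 2*(0)*conj(1) + 2*(0)*conj(1) + 2*(0)*conj(1)]
      = (1/8)[(2) + (-2) + (0) + (0) + (0)] = 0/8 = 0
  <chi_1*chi_5, chi_2> = (1/8)[1*(2)*conj(1) + 1*(-2)*conj(1) + 2*(0)*conj(1) + 2*(0)*conj(-1) + 2*(0)*conj(-1)]
      = (1/8)[(2) + (-2) + (0) + (0) + (0)] = 0/8 = 0
  <chi_1*chi_5, chi_3> = (1/8)[1*(2)*conj(1) + 1*(-2)*conj(1) + 2*(0)*conj(-1) + 2*(0)*conj(1) + 2*(0)*conj(-1)]
      = (1/8)[(2) + (-2) + (0) + (0) + (0)] = 0/8 = 0
  <chi_1*chi_5, chi_4> = (1/8)[1*(2)*conj(1) + 1*(-2)*conj(1) + 2*(0)*conj(-1) + 2*(0)*conj(-1) + 2*(0)*conj(1)]
      = (1/8)[(2) + (-2) + (0) + (0) + (0)] = 0/8 = 0
  <chi_1*chi_5, chi_5> = (1/8)[1*(2)*conj(2) + 1*(-2)*conj(-2) + 2*(0)*conj(0) + 2*(0)*conj(0) + 2*(0)*conj(0)]
      = (1/8)[(4) + (4) + (0) + (0) + (0)] = 8/8 = 1
Hence the multiplicities are chi_5: 1. Dimension check: dim(chi_1)*dim(chi_5) = 1*2 = 2 and sum (mult * dim) = 1*2 = 2.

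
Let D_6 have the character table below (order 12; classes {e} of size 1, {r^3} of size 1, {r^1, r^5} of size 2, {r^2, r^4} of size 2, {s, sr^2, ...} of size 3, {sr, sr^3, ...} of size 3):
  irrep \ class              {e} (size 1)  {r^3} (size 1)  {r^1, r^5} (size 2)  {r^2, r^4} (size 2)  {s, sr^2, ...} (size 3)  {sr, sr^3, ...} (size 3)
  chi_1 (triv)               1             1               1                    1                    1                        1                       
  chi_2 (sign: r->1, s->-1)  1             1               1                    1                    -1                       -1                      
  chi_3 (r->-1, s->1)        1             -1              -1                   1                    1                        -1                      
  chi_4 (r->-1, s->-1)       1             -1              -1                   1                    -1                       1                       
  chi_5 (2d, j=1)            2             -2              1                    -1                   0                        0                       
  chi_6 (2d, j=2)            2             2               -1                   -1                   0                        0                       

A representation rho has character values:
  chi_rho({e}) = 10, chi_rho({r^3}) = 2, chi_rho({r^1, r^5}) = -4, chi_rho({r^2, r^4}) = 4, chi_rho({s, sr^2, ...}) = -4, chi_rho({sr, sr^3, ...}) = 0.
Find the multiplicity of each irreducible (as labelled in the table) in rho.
Multiplicities: chi_1: 0, chi_2: 2, chi_3: 1, chi_4: 3, chi_5: 0, chi_6: 2.

Reasoning: Use <chi_rho, chi> = (1/|G|) sum_C |C| * chi_rho(C) * conj(chi(C)) with |G| = 12 for each irreducible chi in the table:
  <chi_rho, chi_1> = (1/12)[1*(10)*conj(1) + 1*(2)*conj(1) + 2*(-4)*conj(1) + 2*(4)*conj(1) + 3*(-4)*conj(1) + 3*(0)*conj(1)]
      = (1/12)[(10) + (2) + (-8) + (8) + (-12) + (0)] = 0/12 = 0
  <chi_rho, chi_2> = (1/12)[1*(10)*conj(1) + 1*(2)*conj(1) + 2*(-4)*conj(1) + 2*(4)*conj(1) + 3*(-4)*conj(-1) + 3*(0)*conj(-1)]
      = (1/12)[(10) + (2) + (-8) + (8) + (12) + (0)] = 24/12 = 2
  <chi_rho, chi_3> = (1/12)[1*(10)*conj(1) + 1*(2)*conj(-1) + 2*(-4)*conj(-1) + 2*(4)*conj(1) + 3*(-4)*conj(1) + 3*(0)*conj(-1)]
      = (1/12)[(10) + (-2) + (8) + (8) + (-12) + (0)] = 12/12 = 1
  <chi_rho, chi_4> = (1/12)[1*(10)*conj(1) + 1*(2)*conj(-1) + 2*(-4)*conj(-1) + 2*(4)*conj(1) + 3*(-4)*conj(-1) + 3*(0)*conj(1)]
      = (1/12)[(10) + (-2) + (8) + (8) + (12) + (0)] = 36/12 = 3
  <chi_rho, chi_5> = (1/12)[1*(10)*conj(2) + 1*(2)*conj(-2) + 2*(-4)*conj(1) + 2*(4)*conj(-1) + 3*(-4)*conj(0) + 3*(0)*conj(0)]
      = (1/12)[(20) + (-4) + (-8) + (-8) + (0) + (0)] = 0/12 = 0
  <chi_rho, chi_6> = (1/12)[1*(10)*conj(2) + 1*(2)*conj(2) + 2*(-4)*conj(-1) + 2*(4)*conj(-1) + 3*(-4)*conj(0) + 3*(0)*conj(0)]
      = (1/12)[(20) + (4) + (8) + (-8) + (0) + (0)] = 24/12 = 2
Dimension check: dim(rho) = sum (mult * dim) = 0*1 + 2*1 + 1*1 + 3*1 + 0*2 + 2*2 = 10 = chi_rho(e) = 10.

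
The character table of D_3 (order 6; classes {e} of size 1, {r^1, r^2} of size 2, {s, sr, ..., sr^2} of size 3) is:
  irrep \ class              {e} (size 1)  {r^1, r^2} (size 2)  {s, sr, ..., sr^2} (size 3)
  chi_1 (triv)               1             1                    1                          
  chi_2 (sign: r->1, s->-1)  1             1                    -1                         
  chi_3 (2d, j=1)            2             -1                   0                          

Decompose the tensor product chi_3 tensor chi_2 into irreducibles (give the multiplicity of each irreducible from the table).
chi_3 tensor chi_2 = chi_3 (all other irreducibles have multiplicity 0).

Explanation: The character of a tensor product is the pointwise product (chi_3 * chi_2)(C) = chi_3(C) * chi_2(C):
  {e}: (2)*(1), {r^1, r^2}: (-1)*(1), {s, sr, ..., sr^2}: (0)*(-1)
so (chi_3 * chi_2) takes values
  {e} -> 2, {r^1, r^2} -> -1, {s, sr, ..., sr^2} -> 0.
Now take the inner product of this character with each irreducible chi from the table, <chi_3*chi_2, chi> = (1/6) sum_C |C| (chi_3*chi_2)(C) conj(chi(C)):
  <chi_3*chi_2, chi_1> = (1/6)[1*(2)*conj(1) + 2*(-1)*conj(1) + 3*(0)*conj(1)]
      = (1/6)[(2) + (-2) + (0)] = 0/6 = 0
  <chi_3*chi_2, chi_2> = (1/6)[1*(2)*conj(1) + 2*(-1)*conj(1) + 3*(0)*conj(-1)]
      = (1/6)[(2) + (-2) + (0)] = 0/6 = 0
  <chi_3*chi_2, chi_3> = (1/6)[1*(2)*conj(2) + 2*(-1)*conj(-1) + 3*(0)*conj(0)]
      = (1/6)[(4) + (2) + (0)] = 6/6 = 1
Hence the multiplicities are chi_3: 1. Dimension check: dim(chi_3)*dim(chi_2) = 2*1 = 2 and sum (mult * dim) = 1*2 = 2.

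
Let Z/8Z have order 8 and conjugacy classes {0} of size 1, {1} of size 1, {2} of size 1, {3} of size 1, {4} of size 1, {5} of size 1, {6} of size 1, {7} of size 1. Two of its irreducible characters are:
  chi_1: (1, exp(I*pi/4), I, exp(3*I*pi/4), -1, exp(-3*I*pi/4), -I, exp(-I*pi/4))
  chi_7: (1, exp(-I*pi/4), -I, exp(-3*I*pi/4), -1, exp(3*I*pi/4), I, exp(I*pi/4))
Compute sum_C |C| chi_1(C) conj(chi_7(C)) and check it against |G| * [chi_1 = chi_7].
Sum = 0; so <chi_1, chi_7> = 0 (distinct irreducibles are orthogonal).

Details: Compute term by term over conjugacy classes (|C| * chi_1(C) * conj(chi_7(C))):
  1*(1)*conj(1) + 1*(exp(I*pi/4))*conj(exp(-I*pi/4)) + 1*(I)*conj(-I) + 1*(exp(3*I*pi/4))*conj(exp(-3*I*pi/4)) + 1*(-1)*conj(-1) + 1*(exp(-3*I*pi/4))*conj(exp(3*I*pi/4)) + 1*(-I)*conj(I) + 1*(exp(-I*pi/4))*conj(exp(I*pi/4))
  = (1) + (I) + (-1) + (-I) + (1) + (I) + (-1) + (-I)
  = 0.
(Exp terms are combined using exp(i*s)*conj(exp(i*t)) = exp(i*(s-t)), and sums of them are collapsed using the identity that for every m > 1 the m distinct m-th roots of unity sum to 0, e.g. 1 + exp(2*I*pi/3) + exp(-2*I*pi/3) = 0.)
Dividing by |G| = 8 gives 0/8 = 0, matching the row-orthogonality relation <chi_1, chi_7> = [chi_1 = chi_7].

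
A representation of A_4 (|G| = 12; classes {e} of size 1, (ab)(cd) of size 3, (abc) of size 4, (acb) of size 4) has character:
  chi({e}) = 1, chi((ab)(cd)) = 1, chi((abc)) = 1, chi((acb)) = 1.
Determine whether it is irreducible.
Irreducible: <chi, chi> = 1.

Reasoning: <chi, chi> = (1/|G|) sum_C |C| * |chi(C)|^2 = (1/12)[1*|1|^2 + 3*|1|^2 + 4*|1|^2 + 4*|1|^2]
  = (1/12)[(1) + (3) + (4) + (4)] = 12/12 = 1.
(Exp terms are combined using exp(i*s)*conj(exp(i*t)) = exp(i*(s-t)), and sums of them are collapsed using the identity that for every m > 1 the m distinct m-th roots of unity sum to 0, e.g. 1 + exp(2*I*pi/3) + exp(-2*I*pi/3) = 0.)
A character is irreducible iff <chi, chi> = 1, so this representation is irreducible.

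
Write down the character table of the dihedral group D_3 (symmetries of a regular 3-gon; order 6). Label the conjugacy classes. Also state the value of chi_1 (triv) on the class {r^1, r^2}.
Conjugacy classes: {e} of size 1, {r^1, r^2} of size 2, {s, sr, ..., sr^2} of size 3.
Character table:
  irrep \ class              {e} (size 1)  {r^1, r^2} (size 2)  {s, sr, ..., sr^2} (size 3)
  chi_1 (triv)               1             1                    1                          
  chi_2 (sign: r->1, s->-1)  1             1                    -1                         
  chi_3 (2d, j=1)            2             -1                   0                          

Spot check: chi_1 (triv) on {r^1, r^2} = 1.

Proof sketch: D_3 has order 2*3 = 6 with 3 conjugacy classes, hence 3 irreducibles. Sum of squared dims 1 + 1 + 4 = 6 = |G|. Linear characters come from the abelianisation; the 2-dimensional irreps have character r^k -> 2*cos(2*pi*j*k/3), reflections -> 0.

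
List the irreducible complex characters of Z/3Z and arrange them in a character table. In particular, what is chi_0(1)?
Character table of Z/3Z (irreps indexed chi_0,...,chi_2 with chi_k(m) = zeta_3^(k*m), zeta_3 = exp(2*pi*i/3)):
  irrep \ class  {0} (size 1)  {1} (size 1)    {2} (size 1)  
  chi_0          1             1               1             
  chi_1          1             exp(2*I*pi/3)   exp(-2*I*pi/3)
  chi_2          1             exp(-2*I*pi/3)  exp(2*I*pi/3) 

Spot check: chi_0(1) = zeta_3^(0*1) = zeta_3^0 = 1.

Working: Z/3Z is abelian, so all 3 irreducible complex representations are 1-dimensional. They are given by chi_k(m) = zeta_3^(k*m) for k = 0,...,2. Row orthogonality: sum_m chi_k(m) conj(chi_l(m)) = 3 * [k = l].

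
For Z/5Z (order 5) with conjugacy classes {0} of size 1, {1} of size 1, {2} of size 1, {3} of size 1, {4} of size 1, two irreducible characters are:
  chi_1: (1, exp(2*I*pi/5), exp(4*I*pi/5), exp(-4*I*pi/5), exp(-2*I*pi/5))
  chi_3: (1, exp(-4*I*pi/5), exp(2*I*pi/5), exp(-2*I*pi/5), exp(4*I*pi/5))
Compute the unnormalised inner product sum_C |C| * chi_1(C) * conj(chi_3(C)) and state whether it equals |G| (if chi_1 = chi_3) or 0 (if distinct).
Sum = 0; so <chi_1, chi_3> = 0 (distinct irreducibles are orthogonal).

Details: Compute term by term over conjugacy classes (|C| * chi_1(C) * conj(chi_3(C))):
  1*(1)*conj(1) + 1*(exp(2*I*pi/5))*conj(exp(-4*I*pi/5)) + 1*(exp(4*I*pi/5))*conj(exp(2*I*pi/5)) + 1*(exp(-4*I*pi/5))*conj(exp(-2*I*pi/5)) + 1*(exp(-2*I*pi/5))*conj(exp(4*I*pi/5))
  = (1) + (exp(-4*I*pi/5)) + (exp(2*I*pi/5)) + (exp(-2*I*pi/5)) + (exp(4*I*pi/5))
  = 0.
(Exp terms are combined using exp(i*s)*conj(exp(i*t)) = exp(i*(s-t)), and sums of them are collapsed using the identity that for every m > 1 the m distinct m-th roots of unity sum to 0, e.g. 1 + exp(2*I*pi/3) + exp(-2*I*pi/3) = 0.)
Dividing by |G| = 5 gives 0/5 = 0, matching the row-orthogonality relation <chi_1, chi_3> = [chi_1 = chi_3].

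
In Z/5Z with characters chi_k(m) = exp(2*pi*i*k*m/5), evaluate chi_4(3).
chi_4(3) = zeta_5^12 = exp(4*I*pi/5)

Working: chi_4(3) = zeta_5^(4*3) = zeta_5^12. Since zeta_5^5 = 1, this equals zeta_5^2 = exp(2*pi*i*2/5) = exp(4*I*pi/5).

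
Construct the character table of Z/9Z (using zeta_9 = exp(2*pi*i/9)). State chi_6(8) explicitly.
Character table of Z/9Z (irreps indexed chi_0,...,chi_8 with chi_k(m) = zeta_9^(k*m), zeta_9 = exp(2*pi*i/9)):
  irrep \ class  {0} (size 1)  {1} (size 1)    {2} (size 1)    {3} (size 1)    {4} (size 1)    {5} (size 1)    {6} (size 1)    {7} (size 1)    {8} (size 1)  
  chi_0          1             1               1               1               1               1               1               1               1             
  chi_1          1             exp(2*I*pi/9)   exp(4*I*pi/9)   exp(2*I*pi/3)   exp(8*I*pi/9)   exp(-8*I*pi/9)  exp(-2*I*pi/3)  exp(-4*I*pi/9)  exp(-2*I*pi/9)
  chi_2          1             exp(4*I*pi/9)   exp(8*I*pi/9)   exp(-2*I*pi/3)  exp(-2*I*pi/9)  exp(2*I*pi/9)   exp(2*I*pi/3)   exp(-8*I*pi/9)  exp(-4*I*pi/9)
  chi_3          1             exp(2*I*pi/3)   exp(-2*I*pi/3)  1               exp(2*I*pi/3)   exp(-2*I*pi/3)  1               exp(2*I*pi/3)   exp(-2*I*pi/3)
  chi_4          1             exp(8*I*pi/9)   exp(-2*I*pi/9)  exp(2*I*pi/3)   exp(-4*I*pi/9)  exp(4*I*pi/9)   exp(-2*I*pi/3)  exp(2*I*pi/9)   exp(-8*I*pi/9)
  chi_5          1             exp(-8*I*pi/9)  exp(2*I*pi/9)   exp(-2*I*pi/3)  exp(4*I*pi/9)   exp(-4*I*pi/9)  exp(2*I*pi/3)   exp(-2*I*pi/9)  exp(8*I*pi/9) 
  chi_6          1             exp(-2*I*pi/3)  exp(2*I*pi/3)   1               exp(-2*I*pi/3)  exp(2*I*pi/3)   1               exp(-2*I*pi/3)  exp(2*I*pi/3) 
  chi_7          1             exp(-4*I*pi/9)  exp(-8*I*pi/9)  exp(2*I*pi/3)   exp(2*I*pi/9)   exp(-2*I*pi/9)  exp(-2*I*pi/3)  exp(8*I*pi/9)   exp(4*I*pi/9) 
  chi_8          1             exp(-2*I*pi/9)  exp(-4*I*pi/9)  exp(-2*I*pi/3)  exp(-8*I*pi/9)  exp(8*I*pi/9)   exp(2*I*pi/3)   exp(4*I*pi/9)   exp(2*I*pi/9) 

Spot check: chi_6(8) = zeta_9^(6*8) = zeta_9^48 = exp(2*I*pi/3).

Argument: Z/9Z is abelian, so all 9 irreducible complex representations are 1-dimensional. They are given by chi_k(m) = zeta_9^(k*m) for k = 0,...,8. Row orthogonality: sum_m chi_k(m) conj(chi_l(m)) = 9 * [k = l].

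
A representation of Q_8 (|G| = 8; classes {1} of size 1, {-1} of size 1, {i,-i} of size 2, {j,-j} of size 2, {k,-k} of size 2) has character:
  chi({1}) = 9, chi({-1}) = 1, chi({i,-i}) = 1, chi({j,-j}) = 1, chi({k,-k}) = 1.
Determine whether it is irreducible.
Not irreducible (reducible): <chi, chi> = 11 > 1.

Argument: <chi, chi> = (1/|G|) sum_C |C| * |chi(C)|^2 = (1/8)[1*|9|^2 + 1*|1|^2 + 2*|1|^2 + 2*|1|^2 + 2*|1|^2]
  = (1/8)[(81) + (1) + (2) + (2) + (2)] = 88/8 = 11.
A character is irreducible iff <chi, chi> = 1, so this representation is reducible.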